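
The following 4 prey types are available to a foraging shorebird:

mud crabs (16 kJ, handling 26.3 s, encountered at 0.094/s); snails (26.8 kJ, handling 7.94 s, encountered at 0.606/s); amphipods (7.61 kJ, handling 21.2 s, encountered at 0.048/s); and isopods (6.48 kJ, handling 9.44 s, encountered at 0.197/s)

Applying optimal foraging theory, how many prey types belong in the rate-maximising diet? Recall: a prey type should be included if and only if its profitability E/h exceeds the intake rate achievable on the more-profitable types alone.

E/h in descending order: snails 3.38, isopods 0.686, mud crabs 0.608, amphipods 0.359 kJ/s. The optimal diet is the largest prefix of this list for which every included type satisfies E_i/h_i > R on the types above it.
Rate on top 1: 2.795. isopods: 0.686 < 2.795 → exclude; stop.
Optimal diet: snails — 1 of 4 types.

1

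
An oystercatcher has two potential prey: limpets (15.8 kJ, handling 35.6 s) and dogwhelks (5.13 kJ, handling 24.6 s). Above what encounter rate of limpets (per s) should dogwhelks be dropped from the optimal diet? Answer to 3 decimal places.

Drop dogwhelks once their profitability E₂/h₂ falls below the rate achievable on limpets alone: E₂/h₂ = λE₁/(1 + λh₁).
Solve for λ: λE₁h₂ = E₂(1 + λh₁) → λ(E₁h₂ − E₂h₁) = E₂ → λ = E₂/(E₁h₂ − E₂h₁).
λ = 5.13/(15.8×24.6 − 5.13×35.6) = 5.13/206.1 = 0.0249 per s.

0.025 per s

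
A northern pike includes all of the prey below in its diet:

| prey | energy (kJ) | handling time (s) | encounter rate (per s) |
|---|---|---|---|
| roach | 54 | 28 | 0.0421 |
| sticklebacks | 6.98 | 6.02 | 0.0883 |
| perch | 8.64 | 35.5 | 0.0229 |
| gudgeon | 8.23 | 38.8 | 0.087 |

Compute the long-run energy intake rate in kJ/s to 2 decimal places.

Energy encountered per unit search time: 0.0421×54 + 0.0883×6.98 + 0.0229×8.64 + 0.087×8.23 = 3.804 kJ/s.
Handling time per unit search time: 0.0421×28 + 0.0883×6.02 + 0.0229×35.5 + 0.087×38.8 = 5.899.
Rate = 3.804/(1 + 5.899) = 0.5513 kJ/s.

0.55 kJ/s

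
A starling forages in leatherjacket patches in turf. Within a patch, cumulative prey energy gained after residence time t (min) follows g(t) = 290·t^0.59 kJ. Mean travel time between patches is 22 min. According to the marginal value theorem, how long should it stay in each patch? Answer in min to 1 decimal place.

By the marginal value theorem, leave when the instantaneous gain rate g'(t) equals the habitat-wide average g(t)/(T + t).
g'(t) = 0.59·290·t^-0.41. Setting 0.59·290·t^-0.41 = 290·t^0.59/(22+t) gives 0.59(22+t) = t, so 0.41·t = 0.59×22.
t* = 0.59×22/0.41 = 31.66 min.

31.7 min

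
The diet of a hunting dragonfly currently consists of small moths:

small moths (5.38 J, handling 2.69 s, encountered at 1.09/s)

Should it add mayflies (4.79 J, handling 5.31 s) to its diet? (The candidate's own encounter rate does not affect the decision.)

No

Intake rate on the current diet: R = (1.09×5.38) / (1 + 1.09×2.69) = 5.864/3.932 = 1.491 J/s.
mayflies: E/h = 4.79/5.31 = 0.9021 J/s.
Since 0.9021 < R, time spent handling mayflies is better spent searching.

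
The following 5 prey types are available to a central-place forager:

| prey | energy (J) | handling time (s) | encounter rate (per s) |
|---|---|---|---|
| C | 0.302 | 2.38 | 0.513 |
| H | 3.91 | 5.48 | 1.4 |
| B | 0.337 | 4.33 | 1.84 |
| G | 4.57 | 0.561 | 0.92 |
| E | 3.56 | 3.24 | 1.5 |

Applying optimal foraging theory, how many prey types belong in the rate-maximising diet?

Profitabilities (E/h, J/s): G 8.15, E 1.1, H 0.714, C 0.127, B 0.0778. Add prey in this order while the next type's profitability exceeds the intake rate on those already taken.
Rate on top 1: 2.773. E: 1.1 < 2.773 → exclude; stop.
Optimal diet: G — 1 of 5 types.

1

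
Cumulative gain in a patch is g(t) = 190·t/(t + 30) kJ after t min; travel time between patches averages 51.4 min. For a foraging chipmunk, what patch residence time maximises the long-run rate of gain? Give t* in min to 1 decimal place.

Maximise g(t)/(T+t): set derivative to zero → g'(t)(T+t) = g(t).
g'(t) = 190·30/(t + 30)². Setting 190·30/(t+30)² = 190t/[(t+30)(51.4+t)] gives 30(51.4+t) = t(t+30), so t² = 30×51.4 = 1542.
t* = √1542 = 39.27 min.

39.3 min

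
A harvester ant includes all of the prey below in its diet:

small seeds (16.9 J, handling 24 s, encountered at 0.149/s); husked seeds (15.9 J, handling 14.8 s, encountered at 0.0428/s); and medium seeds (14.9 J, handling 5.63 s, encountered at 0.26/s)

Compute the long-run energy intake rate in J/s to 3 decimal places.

R = Σλ_iE_i / (1 + Σλ_ih_i)
Numerator: 0.149×16.9 + 0.0428×15.9 + 0.26×14.9 = 7.073
Denominator: 1 + 0.149×24 + 0.0428×14.8 + 0.26×5.63 = 6.673
R = 7.073/6.673 = 1.06 J/s

1.060 J/s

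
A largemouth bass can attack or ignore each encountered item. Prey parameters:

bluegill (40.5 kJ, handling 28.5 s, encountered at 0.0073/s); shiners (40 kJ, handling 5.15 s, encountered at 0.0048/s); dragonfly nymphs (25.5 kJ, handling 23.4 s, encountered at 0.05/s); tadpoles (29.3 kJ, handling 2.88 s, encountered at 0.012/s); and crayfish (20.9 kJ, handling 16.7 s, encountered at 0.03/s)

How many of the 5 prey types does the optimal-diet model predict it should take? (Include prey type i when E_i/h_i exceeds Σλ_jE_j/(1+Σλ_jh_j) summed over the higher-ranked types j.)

5

Profitabilities (E/h, kJ/s): tadpoles 10.2, shiners 7.77, bluegill 1.42, crayfish 1.25, dragonfly nymphs 1.09. Add prey in this order while the next type's profitability exceeds the intake rate on those already taken.
Rate on top 1: 0.3399. shiners: 7.77 > 0.3399 → include.
Rate on top 2: 0.5132. bluegill: 1.42 > 0.5132 → include.
Rate on top 3: 0.6622. crayfish: 1.25 > 0.6622 → include.
Rate on top 4: 0.8292. dragonfly nymphs: 1.09 > 0.8292 → include.
Optimal diet: tadpoles, shiners, bluegill, crayfish, dragonfly nymphs — 5 of 5 types.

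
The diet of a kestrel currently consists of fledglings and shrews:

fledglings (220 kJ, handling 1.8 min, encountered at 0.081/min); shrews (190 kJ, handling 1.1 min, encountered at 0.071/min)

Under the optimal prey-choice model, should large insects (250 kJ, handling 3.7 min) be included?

Yes

Current rate: (0.081×220 + 0.071×190)/(1 + 0.081×1.8 + 0.071×1.1) = 25.58 kJ/min.
Profitability of large insects: 250/3.7 = 67.57 kJ/min.
Since 67.57 > R, including large insects increases the long-run rate.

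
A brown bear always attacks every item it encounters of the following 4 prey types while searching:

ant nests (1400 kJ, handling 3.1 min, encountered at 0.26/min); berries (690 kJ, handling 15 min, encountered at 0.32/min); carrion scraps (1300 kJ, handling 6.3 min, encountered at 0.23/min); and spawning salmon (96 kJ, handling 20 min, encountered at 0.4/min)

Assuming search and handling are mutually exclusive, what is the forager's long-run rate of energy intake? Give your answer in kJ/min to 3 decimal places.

57.440 kJ/min

R = (0.26×1400 + 0.32×690 + 0.23×1300 + 0.4×96) / (1 + 0.26×3.1 + 0.32×15 + 0.23×6.3 + 0.4×20) = 922.2/16.05 = 57.44 kJ/min.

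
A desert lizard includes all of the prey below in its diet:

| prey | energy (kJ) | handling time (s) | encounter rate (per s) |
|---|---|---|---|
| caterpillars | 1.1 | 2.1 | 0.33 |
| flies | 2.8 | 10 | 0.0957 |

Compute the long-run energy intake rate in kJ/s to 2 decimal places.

0.24 kJ/s

R = Σλ_iE_i / (1 + Σλ_ih_i)
Numerator: 0.33×1.1 + 0.0957×2.8 = 0.631
Denominator: 1 + 0.33×2.1 + 0.0957×10 = 2.65
R = 0.631/2.65 = 0.2381 kJ/s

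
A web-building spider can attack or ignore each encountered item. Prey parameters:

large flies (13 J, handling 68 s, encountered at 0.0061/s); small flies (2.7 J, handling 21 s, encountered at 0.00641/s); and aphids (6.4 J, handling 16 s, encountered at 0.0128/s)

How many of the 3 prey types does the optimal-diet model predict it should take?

E/h in descending order: aphids 0.4, large flies 0.191, small flies 0.129 J/s. The optimal diet is the largest prefix of this list for which every included type satisfies E_i/h_i > R on the types above it.
Rate on top 1: 0.06799. large flies: 0.191 > 0.06799 → include.
Rate on top 2: 0.09954. small flies: 0.129 > 0.09954 → include.
Optimal diet: aphids, large flies, small flies — 3 of 3 types.

3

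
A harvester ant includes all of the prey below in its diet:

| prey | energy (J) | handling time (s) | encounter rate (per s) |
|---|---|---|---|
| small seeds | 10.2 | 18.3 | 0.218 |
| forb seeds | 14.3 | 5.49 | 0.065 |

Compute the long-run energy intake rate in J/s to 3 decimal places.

0.590 J/s

R = Σλ_iE_i / (1 + Σλ_ih_i)
Numerator: 0.218×10.2 + 0.065×14.3 = 3.153
Denominator: 1 + 0.218×18.3 + 0.065×5.49 = 5.346
R = 3.153/5.346 = 0.5898 J/s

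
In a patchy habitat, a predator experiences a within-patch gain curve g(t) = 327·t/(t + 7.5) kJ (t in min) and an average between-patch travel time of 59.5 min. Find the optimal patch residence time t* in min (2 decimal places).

21.12 min

By the marginal value theorem, leave when the instantaneous gain rate g'(t) equals the habitat-wide average g(t)/(T + t).
g'(t) = 327·7.5/(t + 7.5)². Setting 327·7.5/(t+7.5)² = 327t/[(t+7.5)(59.5+t)] gives 7.5(59.5+t) = t(t+7.5), so t² = 7.5×59.5 = 446.2.
t* = √446.2 = 21.12 min.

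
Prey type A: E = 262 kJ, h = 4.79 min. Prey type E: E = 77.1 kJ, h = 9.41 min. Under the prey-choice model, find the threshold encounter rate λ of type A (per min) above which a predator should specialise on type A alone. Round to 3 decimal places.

At the threshold, the rate on type A alone equals the profitability of type E: λ·262/(1 + λ·4.79) = 77.1/9.41 = 8.193.
Rearranging, λ(262 − 8.193×4.79) = 8.193, so λ = 8.193/222.8 = 0.03678 per min.

0.037 per min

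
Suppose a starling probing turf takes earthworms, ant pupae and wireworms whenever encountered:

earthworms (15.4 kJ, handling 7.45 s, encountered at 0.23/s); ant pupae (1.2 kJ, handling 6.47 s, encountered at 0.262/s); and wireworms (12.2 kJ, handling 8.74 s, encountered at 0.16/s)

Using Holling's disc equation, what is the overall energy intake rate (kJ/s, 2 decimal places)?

1.00 kJ/s

R = Σλ_iE_i / (1 + Σλ_ih_i)
Numerator: 0.23×15.4 + 0.262×1.2 + 0.16×12.2 = 5.808
Denominator: 1 + 0.23×7.45 + 0.262×6.47 + 0.16×8.74 = 5.807
R = 5.808/5.807 = 1 kJ/s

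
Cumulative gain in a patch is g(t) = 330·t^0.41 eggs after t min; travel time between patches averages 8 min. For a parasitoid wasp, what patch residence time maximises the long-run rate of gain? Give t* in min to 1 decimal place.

5.6 min

By the marginal value theorem, leave when the instantaneous gain rate g'(t) equals the habitat-wide average g(t)/(T + t).
g'(t) = 0.41·330·t^-0.59. Setting 0.41·330·t^-0.59 = 330·t^0.41/(8+t) gives 0.41(8+t) = t, so 0.59·t = 0.41×8.
t* = 0.41×8/0.59 = 5.559 min.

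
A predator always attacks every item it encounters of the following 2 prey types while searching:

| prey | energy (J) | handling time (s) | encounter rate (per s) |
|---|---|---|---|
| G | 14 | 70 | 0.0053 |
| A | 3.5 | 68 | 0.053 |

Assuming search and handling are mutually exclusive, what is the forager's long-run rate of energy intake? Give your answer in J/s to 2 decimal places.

Energy encountered per unit search time: 0.0053×14 + 0.053×3.5 = 0.2597 J/s.
Handling time per unit search time: 0.0053×70 + 0.053×68 = 3.975.
Rate = 0.2597/(1 + 3.975) = 0.0522 J/s.

0.05 J/s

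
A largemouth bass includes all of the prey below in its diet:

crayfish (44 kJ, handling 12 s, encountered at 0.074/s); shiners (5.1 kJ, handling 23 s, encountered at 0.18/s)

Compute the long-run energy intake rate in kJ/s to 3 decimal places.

R = (0.074×44 + 0.18×5.1) / (1 + 0.074×12 + 0.18×23) = 4.174/6.028 = 0.6924 kJ/s.

0.692 kJ/s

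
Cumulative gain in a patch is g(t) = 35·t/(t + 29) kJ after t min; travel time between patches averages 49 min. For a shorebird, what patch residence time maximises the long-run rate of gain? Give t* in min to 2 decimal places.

Maximise g(t)/(T+t): set derivative to zero → g'(t)(T+t) = g(t).
g'(t) = 35·29/(t + 29)². Setting 35·29/(t+29)² = 35t/[(t+29)(49+t)] gives 29(49+t) = t(t+29), so t² = 29×49 = 1421.
t* = √1421 = 37.7 min.

37.70 min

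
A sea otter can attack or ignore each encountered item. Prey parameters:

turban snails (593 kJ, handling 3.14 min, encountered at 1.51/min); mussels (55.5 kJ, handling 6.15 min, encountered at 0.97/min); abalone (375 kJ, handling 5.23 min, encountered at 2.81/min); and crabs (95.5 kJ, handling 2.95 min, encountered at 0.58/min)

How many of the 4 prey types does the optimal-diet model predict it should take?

1

Profitabilities (E/h, kJ/min): turban snails 189, abalone 71.7, crabs 32.4, mussels 9.02. Add prey in this order while the next type's profitability exceeds the intake rate on those already taken.
Rate on top 1: 156. abalone: 71.7 < 156 → exclude; stop.
Optimal diet: turban snails — 1 of 4 types.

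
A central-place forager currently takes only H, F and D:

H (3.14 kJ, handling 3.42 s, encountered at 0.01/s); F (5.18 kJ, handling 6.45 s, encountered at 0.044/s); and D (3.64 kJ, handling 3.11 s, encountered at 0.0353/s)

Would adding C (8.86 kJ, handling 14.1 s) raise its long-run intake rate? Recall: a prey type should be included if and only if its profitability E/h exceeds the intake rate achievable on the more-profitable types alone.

Yes

Current rate: (0.01×3.14 + 0.044×5.18 + 0.0353×3.64)/(1 + 0.01×3.42 + 0.044×6.45 + 0.0353×3.11) = 0.2716 kJ/s.
Profitability of C: 8.86/14.1 = 0.6284 kJ/s.
0.6284 > 0.2716, so adding C raises the average — include it.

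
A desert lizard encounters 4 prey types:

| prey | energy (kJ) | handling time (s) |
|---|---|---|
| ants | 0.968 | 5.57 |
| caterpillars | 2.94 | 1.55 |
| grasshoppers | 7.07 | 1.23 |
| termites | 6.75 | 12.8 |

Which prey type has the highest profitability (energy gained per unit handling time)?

Profitability E/h (kJ/s): ants = 0.968/5.57 = 0.174, caterpillars = 2.94/1.55 = 1.9, grasshoppers = 7.07/1.23 = 5.75, termites = 6.75/12.8 = 0.527.
Ranked: grasshoppers > caterpillars > termites > ants.

grasshoppers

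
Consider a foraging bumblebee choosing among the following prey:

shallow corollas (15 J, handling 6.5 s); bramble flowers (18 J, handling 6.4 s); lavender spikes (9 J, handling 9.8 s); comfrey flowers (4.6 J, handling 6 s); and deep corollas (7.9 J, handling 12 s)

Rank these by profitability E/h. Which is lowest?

deep corollas

In descending order of E/h:
bramble flowers: 18/6.4 = 2.81 J/s
shallow corollas: 15/6.5 = 2.31 J/s
lavender spikes: 9/9.8 = 0.918 J/s
comfrey flowers: 4.6/6 = 0.767 J/s
deep corollas: 7.9/12 = 0.658 J/s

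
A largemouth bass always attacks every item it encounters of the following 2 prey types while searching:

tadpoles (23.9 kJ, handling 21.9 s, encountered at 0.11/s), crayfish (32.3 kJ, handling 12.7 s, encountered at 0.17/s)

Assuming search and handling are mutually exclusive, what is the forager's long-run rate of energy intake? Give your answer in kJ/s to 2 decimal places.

1.46 kJ/s

R = (0.11×23.9 + 0.17×32.3) / (1 + 0.11×21.9 + 0.17×12.7) = 8.12/5.568 = 1.458 kJ/s.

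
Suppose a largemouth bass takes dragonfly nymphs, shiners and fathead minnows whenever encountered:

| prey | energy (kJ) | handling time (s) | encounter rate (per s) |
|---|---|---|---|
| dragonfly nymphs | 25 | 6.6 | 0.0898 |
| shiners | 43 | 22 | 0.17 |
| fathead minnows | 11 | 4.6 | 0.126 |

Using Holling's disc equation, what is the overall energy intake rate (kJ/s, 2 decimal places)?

R = (0.0898×25 + 0.17×43 + 0.126×11) / (1 + 0.0898×6.6 + 0.17×22 + 0.126×4.6) = 10.94/5.912 = 1.851 kJ/s.

1.85 kJ/s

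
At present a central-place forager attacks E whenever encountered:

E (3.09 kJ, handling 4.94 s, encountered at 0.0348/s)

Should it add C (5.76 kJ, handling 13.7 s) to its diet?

Intake rate on the current diet: R = (0.0348×3.09) / (1 + 0.0348×4.94) = 0.1075/1.172 = 0.09176 kJ/s.
C: E/h = 5.76/13.7 = 0.4204 kJ/s.
0.4204 > 0.09176, so adding C raises the average — include it.

Yes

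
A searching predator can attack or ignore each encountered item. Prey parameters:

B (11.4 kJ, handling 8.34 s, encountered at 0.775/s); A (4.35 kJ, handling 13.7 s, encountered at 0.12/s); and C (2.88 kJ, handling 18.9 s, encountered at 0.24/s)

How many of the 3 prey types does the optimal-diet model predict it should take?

Rank by E/h (kJ/s): B 1.37, A 0.318, C 0.152. Include each in turn until the next type's E/h falls below the running intake rate.
Rate on top 1: 1.184. A: 0.318 < 1.184 → exclude; stop.
Optimal diet: B — 1 of 3 types.

1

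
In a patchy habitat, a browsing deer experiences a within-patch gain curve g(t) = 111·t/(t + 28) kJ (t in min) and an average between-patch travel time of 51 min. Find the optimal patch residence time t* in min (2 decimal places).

37.79 min

Maximise g(t)/(T+t): set derivative to zero → g'(t)(T+t) = g(t).
g'(t) = 111·28/(t + 28)². Setting 111·28/(t+28)² = 111t/[(t+28)(51+t)] gives 28(51+t) = t(t+28), so t² = 28×51 = 1428.
t* = √1428 = 37.79 min.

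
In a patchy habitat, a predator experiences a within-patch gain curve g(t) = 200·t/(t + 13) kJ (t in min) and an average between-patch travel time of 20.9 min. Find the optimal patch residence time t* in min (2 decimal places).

Optimal t* satisfies g'(t*) = g(t*)/(T + t*).
g'(t) = 200·13/(t + 13)². Setting 200·13/(t+13)² = 200t/[(t+13)(20.9+t)] gives 13(20.9+t) = t(t+13), so t² = 13×20.9 = 271.7.
t* = √271.7 = 16.48 min.

16.48 min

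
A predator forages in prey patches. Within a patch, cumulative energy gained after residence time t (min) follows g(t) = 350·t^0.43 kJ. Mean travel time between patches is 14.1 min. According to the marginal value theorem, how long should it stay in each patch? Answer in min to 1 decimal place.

Maximise g(t)/(T+t): set derivative to zero → g'(t)(T+t) = g(t).
g'(t) = 0.43·350·t^-0.57. Setting 0.43·350·t^-0.57 = 350·t^0.43/(14.1+t) gives 0.43(14.1+t) = t, so 0.57·t = 0.43×14.1.
t* = 0.43×14.1/0.57 = 10.64 min.

10.6 min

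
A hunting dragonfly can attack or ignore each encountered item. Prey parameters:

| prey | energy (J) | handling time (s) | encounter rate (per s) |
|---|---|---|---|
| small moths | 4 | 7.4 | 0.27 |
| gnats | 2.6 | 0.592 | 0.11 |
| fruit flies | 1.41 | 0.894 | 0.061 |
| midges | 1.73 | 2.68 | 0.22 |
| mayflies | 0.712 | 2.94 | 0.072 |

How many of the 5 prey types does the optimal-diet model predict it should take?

Rank by E/h (J/s): gnats 4.39, fruit flies 1.58, midges 0.646, small moths 0.541, mayflies 0.242. Include each in turn until the next type's E/h falls below the running intake rate.
Rate on top 1: 0.2685. fruit flies: 1.58 > 0.2685 → include.
Rate on top 2: 0.3323. midges: 0.646 > 0.3323 → include.
Rate on top 3: 0.4403. small moths: 0.541 > 0.4403 → include.
Rate on top 4: 0.4943. mayflies: 0.242 < 0.4943 → exclude; stop.
Optimal diet: gnats, fruit flies, midges, small moths — 4 of 5 types.

4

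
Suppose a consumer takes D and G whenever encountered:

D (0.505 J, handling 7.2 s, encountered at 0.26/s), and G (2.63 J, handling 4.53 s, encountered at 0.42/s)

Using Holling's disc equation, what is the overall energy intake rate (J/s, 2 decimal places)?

0.26 J/s

R = (0.26×0.505 + 0.42×2.63) / (1 + 0.26×7.2 + 0.42×4.53) = 1.236/4.775 = 0.2588 J/s.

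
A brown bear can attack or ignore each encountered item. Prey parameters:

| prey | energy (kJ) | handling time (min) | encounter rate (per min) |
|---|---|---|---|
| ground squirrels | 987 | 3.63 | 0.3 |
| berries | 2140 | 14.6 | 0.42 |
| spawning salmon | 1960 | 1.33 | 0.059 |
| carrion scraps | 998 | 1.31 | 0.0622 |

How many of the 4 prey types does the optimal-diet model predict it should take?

E/h in descending order: spawning salmon 1.47e+03, carrion scraps 762, ground squirrels 272, berries 147 kJ/min. The optimal diet is the largest prefix of this list for which every included type satisfies E_i/h_i > R on the types above it.
Rate on top 1: 107.2. carrion scraps: 762 > 107.2 → include.
Rate on top 2: 153.2. ground squirrels: 272 > 153.2 → include.
Rate on top 3: 210.7. berries: 147 < 210.7 → exclude; stop.
Optimal diet: spawning salmon, carrion scraps, ground squirrels — 3 of 4 types.

3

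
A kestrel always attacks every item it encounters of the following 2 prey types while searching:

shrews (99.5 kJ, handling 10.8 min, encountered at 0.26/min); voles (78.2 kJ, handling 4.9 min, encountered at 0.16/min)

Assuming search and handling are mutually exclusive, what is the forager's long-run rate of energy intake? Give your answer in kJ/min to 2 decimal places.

Energy encountered per unit search time: 0.26×99.5 + 0.16×78.2 = 38.38 kJ/min.
Handling time per unit search time: 0.26×10.8 + 0.16×4.9 = 3.592.
Rate = 38.38/(1 + 3.592) = 8.358 kJ/min.

8.36 kJ/min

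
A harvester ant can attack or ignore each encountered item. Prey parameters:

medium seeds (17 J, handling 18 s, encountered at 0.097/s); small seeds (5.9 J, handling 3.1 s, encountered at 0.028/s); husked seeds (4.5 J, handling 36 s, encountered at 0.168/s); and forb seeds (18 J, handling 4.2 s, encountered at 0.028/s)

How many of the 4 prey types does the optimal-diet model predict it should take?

3

Rank by E/h (J/s): forb seeds 4.29, small seeds 1.9, medium seeds 0.944, husked seeds 0.125. Include each in turn until the next type's E/h falls below the running intake rate.
Rate on top 1: 0.451. small seeds: 1.9 > 0.451 → include.
Rate on top 2: 0.5556. medium seeds: 0.944 > 0.5556 → include.
Rate on top 3: 0.7857. husked seeds: 0.125 < 0.7857 → exclude; stop.
Optimal diet: forb seeds, small seeds, medium seeds — 3 of 4 types.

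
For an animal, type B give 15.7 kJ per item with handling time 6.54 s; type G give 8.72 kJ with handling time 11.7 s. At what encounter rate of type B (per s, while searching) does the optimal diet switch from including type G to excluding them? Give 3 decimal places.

At the threshold, the rate on type B alone equals the profitability of type G: λ·15.7/(1 + λ·6.54) = 8.72/11.7 = 0.7453.
Rearranging, λ(15.7 − 0.7453×6.54) = 0.7453, so λ = 0.7453/10.83 = 0.06885 per s.

0.069 per s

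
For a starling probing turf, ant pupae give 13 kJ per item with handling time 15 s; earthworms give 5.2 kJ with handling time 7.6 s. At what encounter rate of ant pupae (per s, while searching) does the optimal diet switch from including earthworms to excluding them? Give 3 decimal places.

0.250 per s

Drop earthworms once their profitability E₂/h₂ falls below the rate achievable on ant pupae alone: E₂/h₂ = λE₁/(1 + λh₁).
Solve for λ: λE₁h₂ = E₂(1 + λh₁) → λ(E₁h₂ − E₂h₁) = E₂ → λ = E₂/(E₁h₂ − E₂h₁).
λ = 5.2/(13×7.6 − 5.2×15) = 5.2/20.8 = 0.25 per s.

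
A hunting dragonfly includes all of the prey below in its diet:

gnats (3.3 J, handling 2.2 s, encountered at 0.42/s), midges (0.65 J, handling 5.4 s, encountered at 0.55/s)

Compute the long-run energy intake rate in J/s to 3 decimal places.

0.356 J/s

R = (0.42×3.3 + 0.55×0.65) / (1 + 0.42×2.2 + 0.55×5.4) = 1.744/4.894 = 0.3563 J/s.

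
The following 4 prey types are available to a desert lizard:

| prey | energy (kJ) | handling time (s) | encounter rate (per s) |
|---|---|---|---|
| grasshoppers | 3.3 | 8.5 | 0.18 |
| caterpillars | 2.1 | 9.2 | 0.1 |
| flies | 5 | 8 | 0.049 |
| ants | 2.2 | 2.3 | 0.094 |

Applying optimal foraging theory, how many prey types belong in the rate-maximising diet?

E/h in descending order: ants 0.957, flies 0.625, grasshoppers 0.388, caterpillars 0.228 kJ/s. The optimal diet is the largest prefix of this list for which every included type satisfies E_i/h_i > R on the types above it.
Rate on top 1: 0.17. flies: 0.625 > 0.17 → include.
Rate on top 2: 0.2809. grasshoppers: 0.388 > 0.2809 → include.
Rate on top 3: 0.3332. caterpillars: 0.228 < 0.3332 → exclude; stop.
Optimal diet: ants, flies, grasshoppers — 3 of 4 types.

3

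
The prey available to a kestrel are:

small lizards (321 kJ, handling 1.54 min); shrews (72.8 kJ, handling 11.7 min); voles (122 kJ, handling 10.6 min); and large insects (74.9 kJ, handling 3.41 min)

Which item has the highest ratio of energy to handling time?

small lizards

In descending order of E/h:
small lizards: 321/1.54 = 208 kJ/min
large insects: 74.9/3.41 = 22 kJ/min
voles: 122/10.6 = 11.5 kJ/min
shrews: 72.8/11.7 = 6.22 kJ/min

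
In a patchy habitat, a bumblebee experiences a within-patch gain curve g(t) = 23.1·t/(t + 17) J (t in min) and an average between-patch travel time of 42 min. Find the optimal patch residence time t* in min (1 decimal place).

26.7 min

Maximise g(t)/(T+t): set derivative to zero → g'(t)(T+t) = g(t).
g'(t) = 23.1·17/(t + 17)². Setting 23.1·17/(t+17)² = 23.1t/[(t+17)(42+t)] gives 17(42+t) = t(t+17), so t² = 17×42 = 714.
t* = √714 = 26.72 min.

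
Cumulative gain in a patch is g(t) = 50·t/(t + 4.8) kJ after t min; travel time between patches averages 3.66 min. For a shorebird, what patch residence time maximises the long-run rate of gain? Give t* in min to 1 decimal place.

4.2 min

By the marginal value theorem, leave when the instantaneous gain rate g'(t) equals the habitat-wide average g(t)/(T + t).
g'(t) = 50·4.8/(t + 4.8)². Setting 50·4.8/(t+4.8)² = 50t/[(t+4.8)(3.66+t)] gives 4.8(3.66+t) = t(t+4.8), so t² = 4.8×3.66 = 17.57.
t* = √17.57 = 4.191 min.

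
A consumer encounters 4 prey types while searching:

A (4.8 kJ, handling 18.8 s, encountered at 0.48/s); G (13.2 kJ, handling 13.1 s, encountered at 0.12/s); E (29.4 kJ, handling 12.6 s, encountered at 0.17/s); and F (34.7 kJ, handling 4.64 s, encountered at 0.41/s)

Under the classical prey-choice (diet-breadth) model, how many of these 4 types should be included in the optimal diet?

1

Rank by E/h (kJ/s): F 7.48, E 2.33, G 1.01, A 0.255. Include each in turn until the next type's E/h falls below the running intake rate.
Rate on top 1: 4.902. E: 2.33 < 4.902 → exclude; stop.
Optimal diet: F — 1 of 4 types.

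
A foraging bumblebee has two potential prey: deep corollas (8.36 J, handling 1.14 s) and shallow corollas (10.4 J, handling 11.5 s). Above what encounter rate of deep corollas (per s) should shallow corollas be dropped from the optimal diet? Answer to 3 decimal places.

0.123 per s

The zero-one rule: include shallow corollas iff E₂/h₂ > λE₁/(1+λh₁). Equality gives the switch point.
λE₁h₂ = E₂ + λE₂h₁ ⇒ λ = E₂/(E₁h₂ − E₂h₁) = 10.4/(96.14 − 11.86) = 0.1234 per s.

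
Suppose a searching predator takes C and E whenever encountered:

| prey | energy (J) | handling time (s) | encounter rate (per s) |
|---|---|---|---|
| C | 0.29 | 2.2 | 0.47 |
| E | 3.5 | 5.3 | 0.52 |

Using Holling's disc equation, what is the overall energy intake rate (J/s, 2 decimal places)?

0.41 J/s

Energy encountered per unit search time: 0.47×0.29 + 0.52×3.5 = 1.956 J/s.
Handling time per unit search time: 0.47×2.2 + 0.52×5.3 = 3.79.
Rate = 1.956/(1 + 3.79) = 0.4084 J/s.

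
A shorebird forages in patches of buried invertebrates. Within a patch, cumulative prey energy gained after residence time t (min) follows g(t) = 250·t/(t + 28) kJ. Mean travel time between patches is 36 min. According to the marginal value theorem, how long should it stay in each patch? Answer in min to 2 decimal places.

31.75 min

By the marginal value theorem, leave when the instantaneous gain rate g'(t) equals the habitat-wide average g(t)/(T + t).
g'(t) = 250·28/(t + 28)². Setting 250·28/(t+28)² = 250t/[(t+28)(36+t)] gives 28(36+t) = t(t+28), so t² = 28×36 = 1008.
t* = √1008 = 31.75 min.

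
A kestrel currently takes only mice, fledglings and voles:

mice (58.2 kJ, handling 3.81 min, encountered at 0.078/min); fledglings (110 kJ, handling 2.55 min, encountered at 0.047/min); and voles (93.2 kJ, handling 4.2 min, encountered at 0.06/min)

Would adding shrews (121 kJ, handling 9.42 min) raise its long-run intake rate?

Yes

Intake rate on the current diet: R = (0.078×58.2 + 0.047×110 + 0.06×93.2) / (1 + 0.078×3.81 + 0.047×2.55 + 0.06×4.2) = 15.3/1.669 = 9.168 kJ/min.
shrews: E/h = 121/9.42 = 12.85 kJ/min.
Since 12.85 > R, including shrews increases the long-run rate.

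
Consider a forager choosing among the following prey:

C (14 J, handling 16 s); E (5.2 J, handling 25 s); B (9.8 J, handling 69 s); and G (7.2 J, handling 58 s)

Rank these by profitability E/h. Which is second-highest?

Profitability E/h (J/s): C = 14/16 = 0.875, E = 5.2/25 = 0.208, B = 9.8/69 = 0.142, G = 7.2/58 = 0.124.
Ranked: C > E > B > G.

E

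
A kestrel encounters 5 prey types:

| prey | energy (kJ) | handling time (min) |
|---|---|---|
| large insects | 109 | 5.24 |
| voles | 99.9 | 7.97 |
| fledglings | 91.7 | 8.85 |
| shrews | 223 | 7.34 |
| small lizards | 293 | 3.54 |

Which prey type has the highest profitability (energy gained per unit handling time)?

small lizards

Profitability E/h (kJ/min): large insects = 109/5.24 = 20.8, voles = 99.9/7.97 = 12.5, fledglings = 91.7/8.85 = 10.4, shrews = 223/7.34 = 30.4, small lizards = 293/3.54 = 82.8.
Ranked: small lizards > shrews > large insects > voles > fledglings.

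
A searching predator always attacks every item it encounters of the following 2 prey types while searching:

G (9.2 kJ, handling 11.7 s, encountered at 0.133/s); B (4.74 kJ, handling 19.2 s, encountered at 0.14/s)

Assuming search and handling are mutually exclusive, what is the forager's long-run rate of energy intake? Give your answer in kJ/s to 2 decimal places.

0.36 kJ/s

R = (0.133×9.2 + 0.14×4.74) / (1 + 0.133×11.7 + 0.14×19.2) = 1.887/5.244 = 0.3599 kJ/s.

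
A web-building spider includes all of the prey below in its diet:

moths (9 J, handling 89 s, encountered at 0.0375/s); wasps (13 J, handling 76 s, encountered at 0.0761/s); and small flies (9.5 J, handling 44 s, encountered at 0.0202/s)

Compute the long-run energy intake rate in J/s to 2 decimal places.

0.14 J/s

Energy encountered per unit search time: 0.0375×9 + 0.0761×13 + 0.0202×9.5 = 1.519 J/s.
Handling time per unit search time: 0.0375×89 + 0.0761×76 + 0.0202×44 = 10.01.
Rate = 1.519/(1 + 10.01) = 0.1379 J/s.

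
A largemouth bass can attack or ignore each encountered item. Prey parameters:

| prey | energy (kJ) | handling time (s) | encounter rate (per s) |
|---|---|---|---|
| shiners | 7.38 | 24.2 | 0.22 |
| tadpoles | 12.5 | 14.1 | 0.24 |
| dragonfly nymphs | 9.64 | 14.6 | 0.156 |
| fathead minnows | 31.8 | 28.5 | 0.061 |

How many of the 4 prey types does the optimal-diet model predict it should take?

2

E/h in descending order: fathead minnows 1.12, tadpoles 0.887, dragonfly nymphs 0.66, shiners 0.305 kJ/s. The optimal diet is the largest prefix of this list for which every included type satisfies E_i/h_i > R on the types above it.
Rate on top 1: 0.7083. tadpoles: 0.887 > 0.7083 → include.
Rate on top 2: 0.8068. dragonfly nymphs: 0.66 < 0.8068 → exclude; stop.
Optimal diet: fathead minnows, tadpoles — 2 of 4 types.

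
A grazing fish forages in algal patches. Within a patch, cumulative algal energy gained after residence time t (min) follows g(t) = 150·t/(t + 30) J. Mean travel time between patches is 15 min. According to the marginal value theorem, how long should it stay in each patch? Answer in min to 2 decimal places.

By the marginal value theorem, leave when the instantaneous gain rate g'(t) equals the habitat-wide average g(t)/(T + t).
g'(t) = 150·30/(t + 30)². Setting 150·30/(t+30)² = 150t/[(t+30)(15+t)] gives 30(15+t) = t(t+30), so t² = 30×15 = 450.
t* = √450 = 21.21 min.

21.21 min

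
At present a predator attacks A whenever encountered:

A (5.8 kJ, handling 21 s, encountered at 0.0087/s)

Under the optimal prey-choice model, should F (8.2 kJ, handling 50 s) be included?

Yes

On A alone, R = ΣλE/(1+Σλh) = 0.05046/1.183 = 0.04267 kJ/s.
Profitability of F: 8.2/50 = 0.164 kJ/s.
Since 0.164 > R, including F increases the long-run rate.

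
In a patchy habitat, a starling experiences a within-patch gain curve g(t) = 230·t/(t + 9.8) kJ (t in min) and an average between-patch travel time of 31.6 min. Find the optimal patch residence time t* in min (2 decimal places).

By the marginal value theorem, leave when the instantaneous gain rate g'(t) equals the habitat-wide average g(t)/(T + t).
g'(t) = 230·9.8/(t + 9.8)². Setting 230·9.8/(t+9.8)² = 230t/[(t+9.8)(31.6+t)] gives 9.8(31.6+t) = t(t+9.8), so t² = 9.8×31.6 = 309.7.
t* = √309.7 = 17.6 min.

17.60 min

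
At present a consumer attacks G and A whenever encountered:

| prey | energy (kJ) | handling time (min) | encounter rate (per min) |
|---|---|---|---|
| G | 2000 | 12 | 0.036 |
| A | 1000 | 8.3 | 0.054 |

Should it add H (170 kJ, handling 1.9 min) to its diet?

Yes

Current rate: (0.036×2000 + 0.054×1000)/(1 + 0.036×12 + 0.054×8.3) = 67.01 kJ/min.
H: E/h = 170/1.9 = 89.47 kJ/min.
Since 89.47 > R, including H increases the long-run rate.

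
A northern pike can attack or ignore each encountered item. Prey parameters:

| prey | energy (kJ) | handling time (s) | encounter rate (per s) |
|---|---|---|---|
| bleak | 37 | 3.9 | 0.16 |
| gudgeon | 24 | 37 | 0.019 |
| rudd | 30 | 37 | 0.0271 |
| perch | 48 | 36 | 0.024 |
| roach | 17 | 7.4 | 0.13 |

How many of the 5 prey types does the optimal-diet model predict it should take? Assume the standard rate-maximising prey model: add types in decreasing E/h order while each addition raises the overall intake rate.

E/h in descending order: bleak 9.49, roach 2.3, perch 1.33, rudd 0.811, gudgeon 0.649 kJ/s. The optimal diet is the largest prefix of this list for which every included type satisfies E_i/h_i > R on the types above it.
Rate on top 1: 3.645. roach: 2.3 < 3.645 → exclude; stop.
Optimal diet: bleak — 1 of 5 types.

1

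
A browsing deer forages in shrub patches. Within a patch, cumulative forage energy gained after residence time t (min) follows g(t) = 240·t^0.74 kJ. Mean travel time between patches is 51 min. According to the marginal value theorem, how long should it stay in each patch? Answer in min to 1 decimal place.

145.2 min

By the marginal value theorem, leave when the instantaneous gain rate g'(t) equals the habitat-wide average g(t)/(T + t).
g'(t) = 0.74·240·t^-0.26. Setting 0.74·240·t^-0.26 = 240·t^0.74/(51+t) gives 0.74(51+t) = t, so 0.26·t = 0.74×51.
t* = 0.74×51/0.26 = 145.2 min.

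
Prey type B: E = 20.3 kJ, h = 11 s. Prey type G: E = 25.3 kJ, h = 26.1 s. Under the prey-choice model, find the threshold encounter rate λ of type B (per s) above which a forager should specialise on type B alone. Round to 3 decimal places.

At the threshold, the rate on type B alone equals the profitability of type G: λ·20.3/(1 + λ·11) = 25.3/26.1 = 0.9693.
Rearranging, λ(20.3 − 0.9693×11) = 0.9693, so λ = 0.9693/9.637 = 0.1006 per s.

0.101 per s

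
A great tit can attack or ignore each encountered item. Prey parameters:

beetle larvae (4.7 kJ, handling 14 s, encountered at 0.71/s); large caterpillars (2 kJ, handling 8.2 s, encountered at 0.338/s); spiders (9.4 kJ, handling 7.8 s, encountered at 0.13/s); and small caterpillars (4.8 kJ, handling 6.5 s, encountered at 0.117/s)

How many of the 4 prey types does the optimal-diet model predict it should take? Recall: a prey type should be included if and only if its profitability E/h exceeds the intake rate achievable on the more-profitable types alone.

2

Profitabilities (E/h, kJ/s): spiders 1.21, small caterpillars 0.738, beetle larvae 0.336, large caterpillars 0.244. Add prey in this order while the next type's profitability exceeds the intake rate on those already taken.
Rate on top 1: 0.6068. small caterpillars: 0.738 > 0.6068 → include.
Rate on top 2: 0.6429. beetle larvae: 0.336 < 0.6429 → exclude; stop.
Optimal diet: spiders, small caterpillars — 2 of 4 types.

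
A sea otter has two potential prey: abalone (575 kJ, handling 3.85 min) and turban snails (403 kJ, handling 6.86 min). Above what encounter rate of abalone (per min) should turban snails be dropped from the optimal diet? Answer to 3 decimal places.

0.168 per min

The zero-one rule: include turban snails iff E₂/h₂ > λE₁/(1+λh₁). Equality gives the switch point.
λE₁h₂ = E₂ + λE₂h₁ ⇒ λ = E₂/(E₁h₂ − E₂h₁) = 403/(3944 − 1552) = 0.1684 per min.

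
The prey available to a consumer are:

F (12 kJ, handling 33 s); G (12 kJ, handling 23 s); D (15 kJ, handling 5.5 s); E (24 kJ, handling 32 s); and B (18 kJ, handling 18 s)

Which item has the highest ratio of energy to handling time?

D

Profitability E/h (kJ/s): F = 12/33 = 0.364, G = 12/23 = 0.522, D = 15/5.5 = 2.73, E = 24/32 = 0.75, B = 18/18 = 1.
Ranked: D > B > E > G > F.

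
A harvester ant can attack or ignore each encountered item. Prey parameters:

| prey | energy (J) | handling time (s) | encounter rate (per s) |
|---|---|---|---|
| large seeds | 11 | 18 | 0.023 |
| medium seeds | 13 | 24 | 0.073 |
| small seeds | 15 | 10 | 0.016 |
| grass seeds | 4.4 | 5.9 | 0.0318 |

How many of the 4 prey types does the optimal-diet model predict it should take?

4

Rank by E/h (J/s): small seeds 1.5, grass seeds 0.746, large seeds 0.611, medium seeds 0.542. Include each in turn until the next type's E/h falls below the running intake rate.
Rate on top 1: 0.2069. grass seeds: 0.746 > 0.2069 → include.
Rate on top 2: 0.2819. large seeds: 0.611 > 0.2819 → include.
Rate on top 3: 0.3593. medium seeds: 0.542 > 0.3593 → include.
Optimal diet: small seeds, grass seeds, large seeds, medium seeds — 4 of 4 types.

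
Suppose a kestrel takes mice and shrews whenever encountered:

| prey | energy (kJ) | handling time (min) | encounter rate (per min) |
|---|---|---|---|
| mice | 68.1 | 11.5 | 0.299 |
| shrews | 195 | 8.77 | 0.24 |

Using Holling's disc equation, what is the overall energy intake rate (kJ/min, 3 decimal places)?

10.264 kJ/min

R = Σλ_iE_i / (1 + Σλ_ih_i)
Numerator: 0.299×68.1 + 0.24×195 = 67.16
Denominator: 1 + 0.299×11.5 + 0.24×8.77 = 6.543
R = 67.16/6.543 = 10.26 kJ/min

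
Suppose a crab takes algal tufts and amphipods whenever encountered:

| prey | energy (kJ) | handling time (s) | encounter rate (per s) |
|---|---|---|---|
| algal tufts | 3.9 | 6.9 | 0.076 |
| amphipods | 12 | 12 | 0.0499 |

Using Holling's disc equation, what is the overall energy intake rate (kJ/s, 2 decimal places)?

0.42 kJ/s

R = Σλ_iE_i / (1 + Σλ_ih_i)
Numerator: 0.076×3.9 + 0.0499×12 = 0.8952
Denominator: 1 + 0.076×6.9 + 0.0499×12 = 2.123
R = 0.8952/2.123 = 0.4216 kJ/s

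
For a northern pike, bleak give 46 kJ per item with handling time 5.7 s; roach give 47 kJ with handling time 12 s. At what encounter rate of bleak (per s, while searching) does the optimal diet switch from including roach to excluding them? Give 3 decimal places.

0.165 per s

The zero-one rule: include roach iff E₂/h₂ > λE₁/(1+λh₁). Equality gives the switch point.
λE₁h₂ = E₂ + λE₂h₁ ⇒ λ = E₂/(E₁h₂ − E₂h₁) = 47/(552 − 267.9) = 0.1654 per s.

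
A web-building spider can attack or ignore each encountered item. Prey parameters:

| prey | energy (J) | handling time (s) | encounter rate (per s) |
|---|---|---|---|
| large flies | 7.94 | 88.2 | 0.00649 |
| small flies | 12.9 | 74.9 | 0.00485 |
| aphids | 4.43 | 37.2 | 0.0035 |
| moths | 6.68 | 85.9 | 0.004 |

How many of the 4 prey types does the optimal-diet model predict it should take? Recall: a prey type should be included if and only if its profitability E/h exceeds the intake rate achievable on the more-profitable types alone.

E/h in descending order: small flies 0.172, aphids 0.119, large flies 0.09, moths 0.0778 J/s. The optimal diet is the largest prefix of this list for which every included type satisfies E_i/h_i > R on the types above it.
Rate on top 1: 0.04589. aphids: 0.119 > 0.04589 → include.
Rate on top 2: 0.05227. large flies: 0.09 > 0.05227 → include.
Rate on top 3: 0.06273. moths: 0.0778 > 0.06273 → include.
Optimal diet: small flies, aphids, large flies, moths — 4 of 4 types.

4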